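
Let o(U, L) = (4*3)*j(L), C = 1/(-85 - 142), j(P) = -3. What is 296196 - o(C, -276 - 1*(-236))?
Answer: 296232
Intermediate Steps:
C = -1/227 (C = 1/(-227) = -1/227 ≈ -0.0044053)
o(U, L) = -36 (o(U, L) = (4*3)*(-3) = 12*(-3) = -36)
296196 - o(C, -276 - 1*(-236)) = 296196 - 1*(-36) = 296196 + 36 = 296232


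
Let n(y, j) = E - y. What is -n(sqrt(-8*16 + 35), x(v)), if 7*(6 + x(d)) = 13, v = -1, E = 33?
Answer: -33 + I*sqrt(93) ≈ -33.0 + 9.6436*I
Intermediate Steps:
x(d) = -29/7 (x(d) = -6 + (1/7)*13 = -6 + 13/7 = -29/7)
n(y, j) = 33 - y
-n(sqrt(-8*16 + 35), x(v)) = -(33 - sqrt(-8*16 + 35)) = -(33 - sqrt(-128 + 35)) = -(33 - sqrt(-93)) = -(33 - I*sqrt(93)) = -33 + I*sqrt(93)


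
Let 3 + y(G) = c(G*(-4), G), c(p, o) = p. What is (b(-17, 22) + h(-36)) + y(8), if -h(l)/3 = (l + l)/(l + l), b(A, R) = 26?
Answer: -12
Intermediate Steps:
h(l) = -3 (h(l) = -3*(l + l)/(l + l) = -3*2*l/(2*l) = -3*2*l*1/(2*l) = -3*1 = -3)
y(G) = -3 - 4*G (y(G) = -3 + G*(-4) = -3 - 4*G)
(b(-17, 22) + h(-36)) + y(8) = (26 - 3) + (-3 - 4*8) = 23 + (-3 - 32) = 23 - 35 = -12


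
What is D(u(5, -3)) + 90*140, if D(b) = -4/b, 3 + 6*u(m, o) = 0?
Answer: 12608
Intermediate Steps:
u(m, o) = -½ (u(m, o) = -½ + (⅙)*0 = -½ + 0 = -½)
D(u(5, -3)) + 90*140 = -4/(-½) + 90*140 = -4*(-2) + 12600 = 8 + 12600 = 12608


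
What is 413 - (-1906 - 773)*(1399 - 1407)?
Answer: -21019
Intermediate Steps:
413 - (-1906 - 773)*(1399 - 1407) = 413 - (-2679)*(-8) = 413 - 1*21432 = 413 - 21432 = -21019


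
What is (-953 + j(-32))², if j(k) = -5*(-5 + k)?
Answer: 589824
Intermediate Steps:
j(k) = 25 - 5*k
(-953 + j(-32))² = (-953 + (25 - 5*(-32)))² = (-953 + (25 + 160))² = (-953 + 185)² = (-768)² = 589824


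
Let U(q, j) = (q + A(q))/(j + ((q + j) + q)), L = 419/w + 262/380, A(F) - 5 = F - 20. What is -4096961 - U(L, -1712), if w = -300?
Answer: -5713757016996/1394633 ≈ -4.0970e+6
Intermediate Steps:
A(F) = -15 + F (A(F) = 5 + (F - 20) = 5 + (-20 + F) = -15 + F)
L = -4031/5700 (L = 419/(-300) + 262/380 = 419*(-1/300) + 262*(1/380) = -419/300 + 131/190 = -4031/5700 ≈ -0.70719)
U(q, j) = (-15 + 2*q)/(2*j + 2*q) (U(q, j) = (q + (-15 + q))/(j + ((q + j) + q)) = (-15 + 2*q)/(j + ((j + q) + q)) = (-15 + 2*q)/(j + (j + 2*q)) = (-15 + 2*q)/(2*j + 2*q))
-4096961 - U(L, -1712) = -4096961 - (-15/2 - 4031/5700)/(-1712 - 4031/5700) = -4096961 - (-46781)/((-9762431/5700)*5700) = -4096961 - (-5700)*(-46781)/(9762431*5700) = -4096961 - 1*6683/1394633 = -4096961 - 6683/1394633 = -5713757016996/1394633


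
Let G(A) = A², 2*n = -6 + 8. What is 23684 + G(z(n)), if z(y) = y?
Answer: 23685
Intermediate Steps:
n = 1 (n = (-6 + 8)/2 = (½)*2 = 1)
23684 + G(z(n)) = 23684 + 1² = 23684 + 1 = 23685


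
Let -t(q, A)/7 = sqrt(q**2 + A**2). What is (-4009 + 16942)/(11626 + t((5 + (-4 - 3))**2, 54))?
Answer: 25059843/22503368 + 30177*sqrt(733)/22503368 ≈ 1.1499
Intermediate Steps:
t(q, A) = -7*sqrt(A**2 + q**2) (t(q, A) = -7*sqrt(q**2 + A**2) = -7*sqrt(A**2 + q**2))
(-4009 + 16942)/(11626 + t((5 + (-4 - 3))**2, 54)) = (-4009 + 16942)/(11626 - 7*sqrt(54**2 + ((5 + (-4 - 3))**2)**2)) = 12933/(11626 - 7*sqrt(2916 + ((5 - 7)**2)**2)) = 12933/(11626 - 7*sqrt(2916 + ((-2)**2)**2)) = 12933/(11626 - 7*sqrt(2916 + 4**2)) = 12933/(11626 - 7*sqrt(2916 + 16)) = 12933/(11626 - 14*sqrt(733))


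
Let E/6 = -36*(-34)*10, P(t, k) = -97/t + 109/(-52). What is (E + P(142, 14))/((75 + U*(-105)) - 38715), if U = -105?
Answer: -271130219/101954580 ≈ -2.6593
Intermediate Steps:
P(t, k) = -109/52 - 97/t (P(t, k) = -97/t + 109*(-1/52) = -97/t - 109/52 = -109/52 - 97/t)
E = 73440 (E = 6*(-36*(-34)*10) = 6*(1224*10) = 6*12240 = 73440)
(E + P(142, 14))/((75 + U*(-105)) - 38715) = (73440 + (-109/52 - 97/142))/((75 - 105*(-105)) - 38715) = (73440 + (-109/52 - 97*1/142))/((75 + 11025) - 38715) = (73440 + (-109/52 - 97/142))/(11100 - 38715) = (73440 - 10261/3692)/(-27615) = (271130219/3692)*(-1/27615) = -271130219/101954580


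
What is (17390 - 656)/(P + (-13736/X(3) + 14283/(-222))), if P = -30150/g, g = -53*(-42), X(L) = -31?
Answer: 14241872316/310824533 ≈ 45.820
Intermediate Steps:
g = 2226
P = -5025/371 (P = -30150/2226 = -30150*1/2226 = -5025/371 ≈ -13.544)
(17390 - 656)/(P + (-13736/X(3) + 14283/(-222))) = (17390 - 656)/(-5025/371 + (-13736/(-31) + 14283/(-222))) = 16734/(-5025/371 + (-13736*(-1/31) + 14283*(-1/222))) = 16734/(-5025/371 + (13736/31 - 4761/74)) = 16734/(-5025/371 + 868873/2294) = 16734/(310824533/851074) = 16734*(851074/310824533) = 14241872316/310824533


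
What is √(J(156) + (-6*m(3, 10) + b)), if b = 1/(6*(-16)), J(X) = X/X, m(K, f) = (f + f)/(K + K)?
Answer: 5*I*√438/24 ≈ 4.3601*I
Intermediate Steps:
m(K, f) = f/K (m(K, f) = (2*f)/((2*K)) = (2*f)*(1/(2*K)) = f/K)
J(X) = 1
b = -1/96 (b = 1/(-96) = -1/96 ≈ -0.010417)
√(J(156) + (-6*m(3, 10) + b)) = √(1 + (-60/3 - 1/96)) = √(1 + (-6*10/3 - 1/96)) = √(1 + (-20 - 1/96)) = √(1 - 1921/96) = √(-1825/96) = 5*I*√438/24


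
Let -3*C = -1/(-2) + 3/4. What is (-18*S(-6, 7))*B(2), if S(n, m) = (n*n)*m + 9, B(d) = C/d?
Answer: 3915/4 ≈ 978.75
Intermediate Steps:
C = -5/12 (C = -(-1/(-2) + 3/4)/3 = -(-1*(-½) + 3*(¼))/3 = -(½ + ¾)/3 = -⅓*5/4 = -5/12 ≈ -0.41667)
B(d) = -5/(12*d)
S(n, m) = 9 + m*n² (S(n, m) = n²*m + 9 = m*n² + 9 = 9 + m*n²)
(-18*S(-6, 7))*B(2) = (-18*(9 + 7*(-6)²))*(-5/12/2) = (-18*(9 + 7*36))*(-5/12*½) = -18*(9 + 252)*(-5/24) = -18*261*(-5/24) = -4698*(-5/24) = 3915/4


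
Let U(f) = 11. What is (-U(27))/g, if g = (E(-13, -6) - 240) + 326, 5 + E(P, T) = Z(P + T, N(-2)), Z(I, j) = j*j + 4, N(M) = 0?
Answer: -11/85 ≈ -0.12941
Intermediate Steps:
Z(I, j) = 4 + j² (Z(I, j) = j² + 4 = 4 + j²)
E(P, T) = -1 (E(P, T) = -5 + (4 + 0²) = -5 + (4 + 0) = -5 + 4 = -1)
g = 85 (g = (-1 - 240) + 326 = -241 + 326 = 85)
(-U(27))/g = -1*11/85 = -11*1/85 = -11/85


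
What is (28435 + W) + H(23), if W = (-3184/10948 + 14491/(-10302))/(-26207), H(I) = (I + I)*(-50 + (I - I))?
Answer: 1136023291831217/43467506754 ≈ 26135.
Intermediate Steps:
H(I) = -100*I (H(I) = (2*I)*(-50 + 0) = (2*I)*(-50) = -100*I)
W = 2815427/43467506754 (W = (-3184*1/10948 + 14491*(-1/10302))*(-1/26207) = (-796/2737 - 14491/10302)*(-1/26207) = -2815427/1658622*(-1/26207) = 2815427/43467506754 ≈ 6.4771e-5)
(28435 + W) + H(23) = (28435 + 2815427/43467506754) - 100*23 = 1235998557365417/43467506754 - 2300 = 1136023291831217/43467506754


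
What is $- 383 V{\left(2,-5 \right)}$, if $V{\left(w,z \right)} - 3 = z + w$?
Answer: $0$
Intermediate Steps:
$V{\left(w,z \right)} = 3 + w + z$ ($V{\left(w,z \right)} = 3 + \left(z + w\right) = 3 + \left(w + z\right) = 3 + w + z$)
$- 383 V{\left(2,-5 \right)} = - 383 \left(3 + 2 - 5\right) = - 383 \cdot 0 = \left(-1\right) 0 = 0$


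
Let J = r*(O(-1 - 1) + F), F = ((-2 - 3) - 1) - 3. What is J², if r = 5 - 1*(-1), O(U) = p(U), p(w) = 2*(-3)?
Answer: 8100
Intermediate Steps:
p(w) = -6
O(U) = -6
F = -9 (F = (-5 - 1) - 3 = -6 - 3 = -9)
r = 6 (r = 5 + 1 = 6)
J = -90 (J = 6*(-6 - 9) = 6*(-15) = -90)
J² = (-90)² = 8100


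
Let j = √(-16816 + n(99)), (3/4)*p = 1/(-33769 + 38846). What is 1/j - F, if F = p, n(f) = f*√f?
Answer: -4/15231 - I/√(16816 - 297*√11) ≈ -0.00026262 - 0.0079478*I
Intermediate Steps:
p = 4/15231 (p = 4/(3*(-33769 + 38846)) = (4/3)/5077 = (4/3)*(1/5077) = 4/15231 ≈ 0.00026262)
n(f) = f^(3/2)
F = 4/15231 ≈ 0.00026262
j = √(-16816 + 297*√11) (j = √(-16816 + 99^(3/2)) = √(-16816 + 297*√11) ≈ 125.82*I)
1/j - F = 1/(√(-16816 + 297*√11)) - 1*4/15231 = (-16816 + 297*√11)^(-½) - 4/15231 = -4/15231 + (-16816 + 297*√11)^(-½)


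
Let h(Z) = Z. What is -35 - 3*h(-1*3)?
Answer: -26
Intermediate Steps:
-35 - 3*h(-1*3) = -35 - (-3)*3 = -35 - 3*(-3) = -35 + 9 = -26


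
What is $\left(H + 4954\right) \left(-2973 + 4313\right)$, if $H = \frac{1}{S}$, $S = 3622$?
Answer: $\frac{12022070630}{1811} \approx 6.6384 \cdot 10^{6}$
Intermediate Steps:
$H = \frac{1}{3622} \approx 0.00027609$
$\left(H + 4954\right) \left(-2973 + 4313\right) = \left(\frac{1}{3622} + 4954\right) \left(-2973 + 4313\right) = \frac{17943389}{3622} \cdot 1340 = \frac{12022070630}{1811}$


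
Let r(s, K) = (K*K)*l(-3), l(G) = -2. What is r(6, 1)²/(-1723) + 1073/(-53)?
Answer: -1848991/91319 ≈ -20.248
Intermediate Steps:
r(s, K) = -2*K² (r(s, K) = (K*K)*(-2) = K²*(-2) = -2*K²)
r(6, 1)²/(-1723) + 1073/(-53) = (-2*1²)²/(-1723) + 1073/(-53) = (-2*1)²*(-1/1723) + 1073*(-1/53) = (-2)²*(-1/1723) - 1073/53 = 4*(-1/1723) - 1073/53 = -4/1723 - 1073/53 = -1848991/91319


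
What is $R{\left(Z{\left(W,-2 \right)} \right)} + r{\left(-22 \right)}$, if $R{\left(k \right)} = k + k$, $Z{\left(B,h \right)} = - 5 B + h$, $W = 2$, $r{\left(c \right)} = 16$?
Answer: $-8$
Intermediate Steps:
$Z{\left(B,h \right)} = h - 5 B$
$R{\left(k \right)} = 2 k$
$R{\left(Z{\left(W,-2 \right)} \right)} + r{\left(-22 \right)} = 2 \left(-2 - 10\right) + 16 = 2 \left(-12\right) + 16 = -24 + 16 = -8$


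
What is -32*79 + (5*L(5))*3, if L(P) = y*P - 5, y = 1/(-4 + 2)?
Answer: -5281/2 ≈ -2640.5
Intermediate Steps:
y = -½ (y = 1/(-2) = -½ ≈ -0.50000)
L(P) = -5 - P/2 (L(P) = -P/2 - 5 = -5 - P/2)
-32*79 + (5*L(5))*3 = -32*79 + (5*(-5 - ½*5))*3 = -2528 + (5*(-5 - 5/2))*3 = -2528 + (5*(-15/2))*3 = -2528 - 75/2*3 = -2528 - 225/2 = -5281/2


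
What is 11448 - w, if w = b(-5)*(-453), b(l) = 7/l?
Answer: 54069/5 ≈ 10814.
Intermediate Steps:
w = 3171/5 (w = (7/(-5))*(-453) = (7*(-⅕))*(-453) = -7/5*(-453) = 3171/5 ≈ 634.20)
11448 - w = 11448 - 1*3171/5 = 11448 - 3171/5 = 54069/5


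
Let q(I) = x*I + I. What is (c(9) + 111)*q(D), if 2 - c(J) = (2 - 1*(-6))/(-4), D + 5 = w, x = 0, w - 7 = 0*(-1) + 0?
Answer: 230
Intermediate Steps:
w = 7 (w = 7 + (0*(-1) + 0) = 7 + (0 + 0) = 7 + 0 = 7)
D = 2 (D = -5 + 7 = 2)
q(I) = I (q(I) = 0*I + I = 0 + I = I)
c(J) = 4 (c(J) = 2 - (2 - 1*(-6))/(-4) = 2 - (2 + 6)*(-1)/4 = 2 - 8*(-1)/4 = 2 - 1*(-2) = 2 + 2 = 4)
(c(9) + 111)*q(D) = (4 + 111)*2 = 115*2 = 230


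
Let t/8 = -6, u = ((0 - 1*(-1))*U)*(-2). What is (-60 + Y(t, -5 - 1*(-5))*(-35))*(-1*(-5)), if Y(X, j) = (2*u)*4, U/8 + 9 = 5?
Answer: -89900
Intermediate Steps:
U = -32 (U = -72 + 8*5 = -72 + 40 = -32)
u = 64 (u = ((0 - 1*(-1))*(-32))*(-2) = ((0 + 1)*(-32))*(-2) = (1*(-32))*(-2) = -32*(-2) = 64)
t = -48 (t = 8*(-6) = -48)
Y(X, j) = 512 (Y(X, j) = (2*64)*4 = 128*4 = 512)
(-60 + Y(t, -5 - 1*(-5))*(-35))*(-1*(-5)) = (-60 + 512*(-35))*(-1*(-5)) = (-60 - 17920)*5 = -17980*5 = -89900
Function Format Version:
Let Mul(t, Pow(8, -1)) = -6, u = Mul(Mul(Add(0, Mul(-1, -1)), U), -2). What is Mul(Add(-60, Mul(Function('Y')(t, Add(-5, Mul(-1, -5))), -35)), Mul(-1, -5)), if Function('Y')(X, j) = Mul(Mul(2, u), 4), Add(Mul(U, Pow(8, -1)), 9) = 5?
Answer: -89900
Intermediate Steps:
U = -32 (U = Add(-72, Mul(8, 5)) = Add(-72, 40) = -32)
u = 64 (u = Mul(Mul(Add(0, Mul(-1, -1)), -32), -2) = Mul(Mul(Add(0, 1), -32), -2) = Mul(Mul(1, -32), -2) = Mul(-32, -2) = 64)
t = -48 (t = Mul(8, -6) = -48)
Function('Y')(X, j) = 512 (Function('Y')(X, j) = Mul(Mul(2, 64), 4) = Mul(128, 4) = 512)
Mul(Add(-60, Mul(Function('Y')(t, Add(-5, Mul(-1, -5))), -35)), Mul(-1, -5)) = Mul(Add(-60, Mul(512, -35)), Mul(-1, -5)) = Mul(Add(-60, -17920), 5) = Mul(-17980, 5) = -89900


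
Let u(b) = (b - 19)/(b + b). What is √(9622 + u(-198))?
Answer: √41915819/66 ≈ 98.095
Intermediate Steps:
u(b) = (-19 + b)/(2*b) (u(b) = (-19 + b)/((2*b)) = (-19 + b)*(1/(2*b)) = (-19 + b)/(2*b))
√(9622 + u(-198)) = √(9622 + (½)*(-19 - 198)/(-198)) = √(9622 + (½)*(-1/198)*(-217)) = √(9622 + 217/396) = √(3810529/396) = √41915819/66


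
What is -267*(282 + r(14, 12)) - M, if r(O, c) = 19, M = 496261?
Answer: -576628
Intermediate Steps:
-267*(282 + r(14, 12)) - M = -267*(282 + 19) - 1*496261 = -267*301 - 496261 = -80367 - 496261 = -576628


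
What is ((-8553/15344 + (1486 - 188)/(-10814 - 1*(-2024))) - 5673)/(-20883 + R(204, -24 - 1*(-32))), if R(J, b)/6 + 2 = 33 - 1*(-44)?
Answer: 382616968931/1377937769040 ≈ 0.27767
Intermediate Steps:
R(J, b) = 450 (R(J, b) = -12 + 6*(33 - 1*(-44)) = -12 + 6*(33 + 44) = -12 + 6*77 = -12 + 462 = 450)
((-8553/15344 + (1486 - 188)/(-10814 - 1*(-2024))) - 5673)/(-20883 + R(204, -24 - 1*(-32))) = ((-8553/15344 + (1486 - 188)/(-10814 - 1*(-2024))) - 5673)/(-20883 + 450) = ((-8553*1/15344 + 1298/(-10814 + 2024)) - 5673)/(-20433) = ((-8553/15344 + 1298/(-8790)) - 5673)*(-1/20433) = ((-8553/15344 + 1298*(-1/8790)) - 5673)*(-1/20433) = ((-8553/15344 - 649/4395) - 5673)*(-1/20433) = (-47548691/67436880 - 5673)*(-1/20433) = -382616968931/67436880*(-1/20433) = 382616968931/1377937769040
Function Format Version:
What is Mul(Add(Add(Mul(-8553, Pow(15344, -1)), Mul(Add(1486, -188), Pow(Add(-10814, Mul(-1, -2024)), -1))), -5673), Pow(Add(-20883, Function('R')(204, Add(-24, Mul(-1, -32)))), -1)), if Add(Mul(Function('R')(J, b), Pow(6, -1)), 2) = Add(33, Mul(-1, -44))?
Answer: Rational(382616968931, 1377937769040) ≈ 0.27767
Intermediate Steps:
Function('R')(J, b) = 450 (Function('R')(J, b) = Add(-12, Mul(6, Add(33, Mul(-1, -44)))) = Add(-12, Mul(6, Add(33, 44))) = Add(-12, Mul(6, 77)) = Add(-12, 462) = 450)
Mul(Add(Add(Mul(-8553, Pow(15344, -1)), Mul(Add(1486, -188), Pow(Add(-10814, Mul(-1, -2024)), -1))), -5673), Pow(Add(-20883, Function('R')(204, Add(-24, Mul(-1, -32)))), -1)) = Mul(Add(Add(Mul(-8553, Pow(15344, -1)), Mul(Add(1486, -188), Pow(Add(-10814, Mul(-1, -2024)), -1))), -5673), Pow(Add(-20883, 450), -1)) = Mul(Add(Add(Mul(-8553, Rational(1, 15344)), Mul(1298, Pow(Add(-10814, 2024), -1))), -5673), Pow(-20433, -1)) = Mul(Add(Add(Rational(-8553, 15344), Mul(1298, Pow(-8790, -1))), -5673), Rational(-1, 20433)) = Mul(Add(Add(Rational(-8553, 15344), Mul(1298, Rational(-1, 8790))), -5673), Rational(-1, 20433)) = Mul(Add(Add(Rational(-8553, 15344), Rational(-649, 4395)), -5673), Rational(-1, 20433)) = Mul(Add(Rational(-47548691, 67436880), -5673), Rational(-1, 20433)) = Mul(Rational(-382616968931, 67436880), Rational(-1, 20433)) = Rational(382616968931, 1377937769040)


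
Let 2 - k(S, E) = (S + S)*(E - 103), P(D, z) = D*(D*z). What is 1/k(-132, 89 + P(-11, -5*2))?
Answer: -1/323134 ≈ -3.0947e-6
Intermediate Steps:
P(D, z) = z*D²
k(S, E) = 2 - 2*S*(-103 + E) (k(S, E) = 2 - (S + S)*(E - 103) = 2 - 2*S*(-103 + E))
1/k(-132, 89 + P(-11, -5*2)) = 1/(2 + 206*(-132) - 2*(89 - 5*2*(-11)²)*(-132)) = 1/(2 - 27192 - 2*(89 - 10*121)*(-132)) = 1/(2 - 27192 - 2*(89 - 1210)*(-132)) = 1/(2 - 27192 - 2*(-1121)*(-132)) = 1/(2 - 27192 - 295944) = 1/(-323134) = -1/323134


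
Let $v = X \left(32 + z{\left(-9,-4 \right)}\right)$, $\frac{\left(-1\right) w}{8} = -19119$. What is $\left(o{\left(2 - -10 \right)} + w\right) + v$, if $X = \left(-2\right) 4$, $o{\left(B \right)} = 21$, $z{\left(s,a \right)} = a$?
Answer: $152749$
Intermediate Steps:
$w = 152952$ ($w = \left(-8\right) \left(-19119\right) = 152952$)
$X = -8$
$v = -224$ ($v = - 8 \left(32 - 4\right) = \left(-8\right) 28 = -224$)
$\left(o{\left(2 - -10 \right)} + w\right) + v = \left(21 + 152952\right) - 224 = 152973 - 224 = 152749$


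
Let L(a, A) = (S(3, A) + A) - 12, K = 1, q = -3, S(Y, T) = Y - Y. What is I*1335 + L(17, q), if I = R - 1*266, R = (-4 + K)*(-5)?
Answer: -335100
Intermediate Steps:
S(Y, T) = 0
R = 15 (R = (-4 + 1)*(-5) = -3*(-5) = 15)
L(a, A) = -12 + A (L(a, A) = (0 + A) - 12 = A - 12 = -12 + A)
I = -251 (I = 15 - 1*266 = 15 - 266 = -251)
I*1335 + L(17, q) = -251*1335 + (-12 - 3) = -335085 - 15 = -335100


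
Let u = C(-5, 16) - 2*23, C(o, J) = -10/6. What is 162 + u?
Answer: 343/3 ≈ 114.33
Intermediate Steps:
C(o, J) = -5/3 (C(o, J) = -10*1/6 = -5/3)
u = -143/3 (u = -5/3 - 2*23 = -5/3 - 1*46 = -5/3 - 46 = -143/3 ≈ -47.667)
162 + u = 162 - 143/3 = 343/3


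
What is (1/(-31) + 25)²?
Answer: 599076/961 ≈ 623.39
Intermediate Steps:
(1/(-31) + 25)² = (-1/31 + 25)² = (774/31)² = 599076/961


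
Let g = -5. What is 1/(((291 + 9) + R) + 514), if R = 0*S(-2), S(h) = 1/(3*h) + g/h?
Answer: 1/814 ≈ 0.0012285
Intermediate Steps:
S(h) = -14/(3*h) (S(h) = 1/(3*h) - 5/h = -14/(3*h))
R = 0 (R = 0*(-14/3/(-2)) = 0*(-14/3*(-1/2)) = 0*(7/3) = 0)
1/(((291 + 9) + R) + 514) = 1/(((291 + 9) + 0) + 514) = 1/((300 + 0) + 514) = 1/(300 + 514) = 1/814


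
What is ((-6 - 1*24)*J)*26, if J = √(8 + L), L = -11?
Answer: -780*I*√3 ≈ -1351.0*I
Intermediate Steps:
J = I*√3 (J = √(8 - 11) = √(-3) = I*√3 ≈ 1.732*I)
((-6 - 1*24)*J)*26 = ((-6 - 1*24)*(I*√3))*26 = ((-6 - 24)*(I*√3))*26 = -30*I*√3*26 = -780*I*√3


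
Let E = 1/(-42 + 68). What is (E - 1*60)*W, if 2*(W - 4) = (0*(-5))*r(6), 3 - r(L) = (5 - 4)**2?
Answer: -3118/13 ≈ -239.85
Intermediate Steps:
E = 1/26 ≈ 0.038462
r(L) = 2 (r(L) = 3 - (5 - 4)**2 = 3 - 1*1**2 = 3 - 1*1 = 3 - 1 = 2)
W = 4 (W = 4 + ((0*(-5))*2)/2 = 4 + (0*2)/2 = 4 + (1/2)*0 = 4 + 0 = 4)
(E - 1*60)*W = (1/26 - 1*60)*4 = (1/26 - 60)*4 = -1559/26*4 = -3118/13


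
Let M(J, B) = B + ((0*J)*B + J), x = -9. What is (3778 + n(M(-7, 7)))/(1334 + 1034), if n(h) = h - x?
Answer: 3787/2368 ≈ 1.5992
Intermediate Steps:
M(J, B) = B + J (M(J, B) = B + (0*B + J) = B + (0 + J) = B + J)
n(h) = 9 + h (n(h) = h - 1*(-9) = h + 9 = 9 + h)
(3778 + n(M(-7, 7)))/(1334 + 1034) = (3778 + (9 + (7 - 7)))/(1334 + 1034) = (3778 + (9 + 0))/2368 = (3778 + 9)*(1/2368) = 3787*(1/2368) = 3787/2368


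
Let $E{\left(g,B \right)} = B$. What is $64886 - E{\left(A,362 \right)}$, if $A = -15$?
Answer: $64524$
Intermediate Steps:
$64886 - E{\left(A,362 \right)} = 64886 - 362 = 64524$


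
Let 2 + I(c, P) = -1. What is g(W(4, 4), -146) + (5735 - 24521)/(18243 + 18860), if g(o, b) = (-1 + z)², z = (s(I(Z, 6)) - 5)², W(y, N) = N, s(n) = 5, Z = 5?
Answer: 18317/37103 ≈ 0.49368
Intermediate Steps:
I(c, P) = -3 (I(c, P) = -2 - 1 = -3)
z = 0 (z = (5 - 5)² = 0² = 0)
g(o, b) = 1 (g(o, b) = (-1 + 0)² = (-1)² = 1)
g(W(4, 4), -146) + (5735 - 24521)/(18243 + 18860) = 1 + (5735 - 24521)/(18243 + 18860) = 1 - 18786/37103 = 18317/37103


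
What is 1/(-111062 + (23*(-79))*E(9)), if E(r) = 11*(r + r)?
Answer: -1/470828 ≈ -2.1239e-6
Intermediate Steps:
E(r) = 22*r (E(r) = 11*(2*r) = 22*r)
1/(-111062 + (23*(-79))*E(9)) = 1/(-111062 + (23*(-79))*(22*9)) = 1/(-111062 - 1817*198) = 1/(-111062 - 359766) = 1/(-470828) = -1/470828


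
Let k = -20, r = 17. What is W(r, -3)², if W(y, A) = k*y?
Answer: 115600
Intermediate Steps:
W(y, A) = -20*y
W(r, -3)² = (-20*17)² = (-340)² = 115600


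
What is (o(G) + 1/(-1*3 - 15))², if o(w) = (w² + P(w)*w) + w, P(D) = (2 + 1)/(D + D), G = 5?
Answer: 80089/81 ≈ 988.75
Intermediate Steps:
P(D) = 3/(2*D) (P(D) = 3/((2*D)) = 3*(1/(2*D)) = 3/(2*D))
o(w) = 3/2 + w + w² (o(w) = (w² + (3/(2*w))*w) + w = (w² + 3/2) + w = (3/2 + w²) + w = 3/2 + w + w²)
(o(G) + 1/(-1*3 - 15))² = ((3/2 + 5 + 5²) + 1/(-1*3 - 15))² = ((3/2 + 5 + 25) + 1/(-3 - 15))² = (63/2 + 1/(-18))² = (63/2 - 1/18)² = (283/9)² = 80089/81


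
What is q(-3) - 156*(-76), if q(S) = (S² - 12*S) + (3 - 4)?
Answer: 11900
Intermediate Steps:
q(S) = -1 + S² - 12*S (q(S) = (S² - 12*S) - 1 = -1 + S² - 12*S)
q(-3) - 156*(-76) = (-1 + (-3)² - 12*(-3)) - 156*(-76) = (-1 + 9 + 36) + 11856 = 44 + 11856 = 11900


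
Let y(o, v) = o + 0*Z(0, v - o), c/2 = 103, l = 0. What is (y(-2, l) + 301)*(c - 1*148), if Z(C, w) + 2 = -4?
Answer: 17342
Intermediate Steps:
c = 206 (c = 2*103 = 206)
Z(C, w) = -6 (Z(C, w) = -2 - 4 = -6)
y(o, v) = o (y(o, v) = o + 0*(-6) = o + 0 = o)
(y(-2, l) + 301)*(c - 1*148) = (-2 + 301)*(206 - 1*148) = 299*(206 - 148) = 299*58 = 17342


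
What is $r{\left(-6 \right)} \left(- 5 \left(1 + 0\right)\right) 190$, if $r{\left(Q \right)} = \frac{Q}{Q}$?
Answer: $-950$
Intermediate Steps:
$r{\left(Q \right)} = 1$
$r{\left(-6 \right)} \left(- 5 \left(1 + 0\right)\right) 190 = 1 \left(- 5 \left(1 + 0\right)\right) 190 = 1 \left(\left(-5\right) 1\right) 190 = 1 \left(-5\right) 190 = \left(-5\right) 190 = -950$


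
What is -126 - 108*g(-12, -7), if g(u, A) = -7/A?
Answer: -234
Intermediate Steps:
-126 - 108*g(-12, -7) = -126 - (-756)/(-7) = -126 - (-756)*(-1)/7 = -126 - 108*1 = -126 - 108 = -234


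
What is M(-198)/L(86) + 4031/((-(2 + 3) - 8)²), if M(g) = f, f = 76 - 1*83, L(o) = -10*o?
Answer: 3467843/145340 ≈ 23.860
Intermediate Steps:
f = -7 (f = 76 - 83 = -7)
M(g) = -7
M(-198)/L(86) + 4031/((-(2 + 3) - 8)²) = -7/((-10*86)) + 4031/((-(2 + 3) - 8)²) = -7/(-860) + 4031/((-1*5 - 8)²) = -7*(-1/860) + 4031/((-5 - 8)²) = 7/860 + 4031/((-13)²) = 7/860 + 4031/169 = 3467843/145340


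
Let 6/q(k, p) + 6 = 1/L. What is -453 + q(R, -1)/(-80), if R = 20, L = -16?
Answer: -219699/485 ≈ -452.99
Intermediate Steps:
q(k, p) = -96/97 (q(k, p) = 6/(-6 + 1/(-16)) = 6/(-6 - 1/16) = 6/(-97/16) = 6*(-16/97) = -96/97)
-453 + q(R, -1)/(-80) = -453 - 96/97/(-80) = -453 - 1/80*(-96/97) = -453 + 6/485 = -219699/485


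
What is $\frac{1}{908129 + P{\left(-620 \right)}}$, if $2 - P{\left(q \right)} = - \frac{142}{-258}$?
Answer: $\frac{129}{117148828} \approx 1.1012 \cdot 10^{-6}$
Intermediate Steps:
$P{\left(q \right)} = \frac{187}{129}$ ($P{\left(q \right)} = 2 - - \frac{142}{-258} = 2 - \left(-142\right) \left(- \frac{1}{258}\right) = 2 - \frac{71}{129} = \frac{187}{129}$)
$\frac{1}{908129 + P{\left(-620 \right)}} = \frac{1}{908129 + \frac{187}{129}} = \frac{1}{\frac{117148828}{129}} = \frac{129}{117148828}$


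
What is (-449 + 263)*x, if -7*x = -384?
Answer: -71424/7 ≈ -10203.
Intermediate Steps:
x = 384/7 (x = -⅐*(-384) = 384/7 ≈ 54.857)
(-449 + 263)*x = (-449 + 263)*(384/7) = -186*384/7 = -71424/7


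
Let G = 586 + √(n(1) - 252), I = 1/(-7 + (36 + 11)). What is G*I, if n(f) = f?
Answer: 293/20 + I*√251/40 ≈ 14.65 + 0.39607*I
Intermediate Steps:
I = 1/40 (I = 1/(-7 + 47) = 1/40 ≈ 0.025000)
G = 586 + I*√251 (G = 586 + √(1 - 252) = 586 + √(-251) = 586 + I*√251 ≈ 586.0 + 15.843*I)
G*I = (586 + I*√251)*(1/40) = 293/20 + I*√251/40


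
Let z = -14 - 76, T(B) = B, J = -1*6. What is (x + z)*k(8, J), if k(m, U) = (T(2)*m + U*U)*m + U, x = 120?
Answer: 12300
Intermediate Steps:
J = -6
z = -90
k(m, U) = U + m*(U² + 2*m) (k(m, U) = (2*m + U*U)*m + U = (2*m + U²)*m + U = (U² + 2*m)*m + U = m*(U² + 2*m) + U = U + m*(U² + 2*m))
(x + z)*k(8, J) = (120 - 90)*(-6 + 2*8² + 8*(-6)²) = 30*(-6 + 2*64 + 8*36) = 30*(-6 + 128 + 288) = 30*410 = 12300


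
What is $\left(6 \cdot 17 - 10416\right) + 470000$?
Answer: $459686$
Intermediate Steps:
$\left(6 \cdot 17 - 10416\right) + 470000 = \left(102 - 10416\right) + 470000 = -10314 + 470000 = 459686$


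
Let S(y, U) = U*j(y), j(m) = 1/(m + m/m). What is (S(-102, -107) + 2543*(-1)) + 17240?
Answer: 1484504/101 ≈ 14698.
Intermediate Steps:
j(m) = 1/(1 + m) (j(m) = 1/(m + 1) = 1/(1 + m))
S(y, U) = U/(1 + y)
(S(-102, -107) + 2543*(-1)) + 17240 = (-107/(1 - 102) + 2543*(-1)) + 17240 = (-107/(-101) - 2543) + 17240 = (-107*(-1/101) - 2543) + 17240 = (107/101 - 2543) + 17240 = -256736/101 + 17240 = 1484504/101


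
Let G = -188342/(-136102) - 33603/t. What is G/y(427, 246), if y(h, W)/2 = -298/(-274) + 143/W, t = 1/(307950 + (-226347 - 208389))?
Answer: 4885505905370714679/3827528495 ≈ 1.2764e+9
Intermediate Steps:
t = -1/126786 (t = 1/(307950 - 434736) = 1/(-126786) = -1/126786 ≈ -7.8873e-6)
y(h, W) = 298/137 + 286/W (y(h, W) = 2*(-298/(-274) + 143/W) = 2*(-298*(-1/274) + 143/W) = 2*(149/137 + 143/W) = 298/137 + 286/W)
G = 289923797126029/68051 (G = -188342/(-136102) - 33603/(-1/126786) = -188342*(-1/136102) - 33603*(-126786) = 94171/68051 + 4260389958 = 289923797126029/68051 ≈ 4.2604e+9)
G/y(427, 246) = 289923797126029/(68051*(298/137 + 286/246)) = 289923797126029/(68051*(298/137 + 286*(1/246))) = 289923797126029/(68051*(298/137 + 143/123)) = 289923797126029/(68051*(56245/16851)) = (289923797126029/68051)*(16851/56245) = 4885505905370714679/3827528495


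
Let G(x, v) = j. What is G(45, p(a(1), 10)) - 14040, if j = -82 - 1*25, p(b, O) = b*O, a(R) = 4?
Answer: -14147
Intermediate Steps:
p(b, O) = O*b
j = -107 (j = -82 - 25 = -107)
G(x, v) = -107
G(45, p(a(1), 10)) - 14040 = -107 - 14040 = -14147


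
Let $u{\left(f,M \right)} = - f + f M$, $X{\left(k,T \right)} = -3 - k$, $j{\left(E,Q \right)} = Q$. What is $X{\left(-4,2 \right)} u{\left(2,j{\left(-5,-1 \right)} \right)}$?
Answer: $-4$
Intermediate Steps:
$u{\left(f,M \right)} = - f + M f$
$X{\left(-4,2 \right)} u{\left(2,j{\left(-5,-1 \right)} \right)} = \left(-3 - -4\right) 2 \left(-1 - 1\right) = \left(-3 + 4\right) 2 \left(-2\right) = 1 \left(-4\right) = -4$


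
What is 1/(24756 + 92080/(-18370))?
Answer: 1837/45467564 ≈ 4.0402e-5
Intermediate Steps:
1/(24756 + 92080/(-18370)) = 1/(24756 + 92080*(-1/18370)) = 1/(24756 - 9208/1837) = 1/(45467564/1837) = 1837/45467564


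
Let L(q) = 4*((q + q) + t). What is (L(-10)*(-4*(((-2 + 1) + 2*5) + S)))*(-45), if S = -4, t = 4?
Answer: -57600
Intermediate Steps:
L(q) = 16 + 8*q (L(q) = 4*((q + q) + 4) = 4*(2*q + 4) = 4*(4 + 2*q) = 16 + 8*q)
(L(-10)*(-4*(((-2 + 1) + 2*5) + S)))*(-45) = ((16 + 8*(-10))*(-4*(((-2 + 1) + 2*5) - 4)))*(-45) = ((16 - 80)*(-4*((-1 + 10) - 4)))*(-45) = -(-256)*(9 - 4)*(-45) = -(-256)*5*(-45) = -64*(-20)*(-45) = 1280*(-45) = -57600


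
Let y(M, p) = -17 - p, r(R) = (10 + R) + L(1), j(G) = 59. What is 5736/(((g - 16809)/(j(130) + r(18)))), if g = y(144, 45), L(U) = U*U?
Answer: -504768/16871 ≈ -29.919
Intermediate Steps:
L(U) = U²
r(R) = 11 + R (r(R) = (10 + R) + 1² = (10 + R) + 1 = 11 + R)
g = -62 (g = -17 - 1*45 = -17 - 45 = -62)
5736/(((g - 16809)/(j(130) + r(18)))) = 5736/(((-62 - 16809)/(59 + (11 + 18)))) = 5736/((-16871/(59 + 29))) = 5736/((-16871/88)) = 5736/((-16871*1/88)) = 5736/(-16871/88) = 5736*(-88/16871) = -504768/16871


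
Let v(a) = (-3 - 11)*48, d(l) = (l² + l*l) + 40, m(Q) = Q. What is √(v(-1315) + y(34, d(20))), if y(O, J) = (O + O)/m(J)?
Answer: I*√29631630/210 ≈ 25.921*I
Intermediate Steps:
d(l) = 40 + 2*l² (d(l) = (l² + l²) + 40 = 2*l² + 40 = 40 + 2*l²)
v(a) = -672 (v(a) = -14*48 = -672)
y(O, J) = 2*O/J (y(O, J) = (O + O)/J = (2*O)/J = 2*O/J)
√(v(-1315) + y(34, d(20))) = √(-672 + 2*34/(40 + 2*20²)) = √(-672 + 2*34/(40 + 2*400)) = √(-672 + 2*34/(40 + 800)) = √(-672 + 2*34/840) = √(-672 + 2*34*(1/840)) = √(-672 + 17/210) = √(-141103/210) = I*√29631630/210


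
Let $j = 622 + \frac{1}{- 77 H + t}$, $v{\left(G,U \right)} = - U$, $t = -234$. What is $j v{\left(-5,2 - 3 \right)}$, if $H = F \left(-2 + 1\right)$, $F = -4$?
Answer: $\frac{337123}{542} \approx 622.0$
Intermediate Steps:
$H = 4$ ($H = - 4 \left(-2 + 1\right) = \left(-4\right) \left(-1\right) = 4$)
$j = \frac{337123}{542}$ ($j = 622 + \frac{1}{\left(-77\right) 4 - 234} = 622 + \frac{1}{-308 - 234} = 622 + \frac{1}{-542} = 622 - \frac{1}{542} = \frac{337123}{542} \approx 622.0$)
$j v{\left(-5,2 - 3 \right)} = \frac{337123 \left(- (2 - 3)\right)}{542} = \frac{337123 \left(\left(-1\right) \left(-1\right)\right)}{542} = \frac{337123}{542} \cdot 1 = \frac{337123}{542}$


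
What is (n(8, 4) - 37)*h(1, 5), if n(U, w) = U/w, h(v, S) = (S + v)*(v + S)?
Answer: -1260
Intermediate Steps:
h(v, S) = (S + v)² (h(v, S) = (S + v)*(S + v) = (S + v)²)
(n(8, 4) - 37)*h(1, 5) = (8/4 - 37)*(5 + 1)² = (8*(¼) - 37)*6² = (2 - 37)*36 = -35*36 = -1260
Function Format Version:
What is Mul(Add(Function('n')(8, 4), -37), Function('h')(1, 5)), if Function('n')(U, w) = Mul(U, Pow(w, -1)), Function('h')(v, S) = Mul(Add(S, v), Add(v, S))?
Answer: -1260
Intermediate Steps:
Function('h')(v, S) = Pow(Add(S, v), 2) (Function('h')(v, S) = Mul(Add(S, v), Add(S, v)) = Pow(Add(S, v), 2))
Mul(Add(Function('n')(8, 4), -37), Function('h')(1, 5)) = Mul(Add(Mul(8, Pow(4, -1)), -37), Pow(Add(5, 1), 2)) = Mul(Add(Mul(8, Rational(1, 4)), -37), Pow(6, 2)) = Mul(Add(2, -37), 36) = Mul(-35, 36) = -1260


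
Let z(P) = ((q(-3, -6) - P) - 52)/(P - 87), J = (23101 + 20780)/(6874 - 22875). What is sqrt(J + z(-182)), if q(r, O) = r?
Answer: 2*I*sqrt(14888591294801)/4304269 ≈ 1.7929*I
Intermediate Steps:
J = -43881/16001 (J = 43881/(-16001) = 43881*(-1/16001) = -43881/16001 ≈ -2.7424)
z(P) = (-55 - P)/(-87 + P) (z(P) = ((-3 - P) - 52)/(P - 87) = (-55 - P)/(-87 + P))
sqrt(J + z(-182)) = sqrt(-43881/16001 + (-55 - 1*(-182))/(-87 - 182)) = sqrt(-43881/16001 + (-55 + 182)/(-269)) = sqrt(-43881/16001 - 1/269*127) = sqrt(-43881/16001 - 127/269) = sqrt(-13836116/4304269) = 2*I*sqrt(14888591294801)/4304269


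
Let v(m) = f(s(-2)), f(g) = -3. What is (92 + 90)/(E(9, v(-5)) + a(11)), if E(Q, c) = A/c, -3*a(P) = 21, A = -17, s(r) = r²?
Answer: -273/2 ≈ -136.50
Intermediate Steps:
v(m) = -3
a(P) = -7 (a(P) = -⅓*21 = -7)
E(Q, c) = -17/c
(92 + 90)/(E(9, v(-5)) + a(11)) = (92 + 90)/(-17/(-3) - 7) = 182/(-17*(-⅓) - 7) = 182/(17/3 - 7) = 182/(-4/3) = 182*(-¾) = -273/2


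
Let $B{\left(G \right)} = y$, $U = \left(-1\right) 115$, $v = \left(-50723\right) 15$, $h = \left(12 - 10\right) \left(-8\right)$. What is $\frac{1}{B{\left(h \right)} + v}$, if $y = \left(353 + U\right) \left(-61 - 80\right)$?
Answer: $- \frac{1}{794403} \approx -1.2588 \cdot 10^{-6}$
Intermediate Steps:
$h = -16$ ($h = 2 \left(-8\right) = -16$)
$v = -760845$
$U = -115$
$y = -33558$ ($y = \left(353 - 115\right) \left(-61 - 80\right) = 238 \left(-141\right) = -33558$)
$B{\left(G \right)} = -33558$
$\frac{1}{B{\left(h \right)} + v} = \frac{1}{-33558 - 760845} = \frac{1}{-794403} = - \frac{1}{794403}$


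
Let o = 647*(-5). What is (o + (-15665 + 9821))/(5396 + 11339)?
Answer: -9079/16735 ≈ -0.54252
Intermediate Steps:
o = -3235
(o + (-15665 + 9821))/(5396 + 11339) = (-3235 + (-15665 + 9821))/(5396 + 11339) = (-3235 - 5844)/16735 = -9079*1/16735 = -9079/16735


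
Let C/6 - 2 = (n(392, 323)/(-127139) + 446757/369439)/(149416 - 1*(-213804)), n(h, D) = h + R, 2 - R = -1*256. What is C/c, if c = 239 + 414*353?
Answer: 102363058954674339/1248665174572577371610 ≈ 8.1978e-5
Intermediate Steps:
R = 258 (R = 2 - (-1)*256 = 2 - 1*(-256) = 2 + 256 = 258)
n(h, D) = 258 + h (n(h, D) = h + 258 = 258 + h)
c = 146381 (c = 239 + 146142 = 146381)
C = 102363058954674339/8530240772863810 (C = 12 + 6*(((258 + 392)/(-127139) + 446757/369439)/(149416 - 1*(-213804))) = 12 + 6*((650*(-1/127139) + 446757*(1/369439))/(149416 + 213804)) = 12 + 6*((-650/127139 + 446757/369439)/363220) = 12 + 6*((56560102873/46970105021)*(1/363220)) = 12 + 6*(56560102873/17060481545727620) = 12 + 169680308619/8530240772863810 = 102363058954674339/8530240772863810 ≈ 12.000)
C/c = (102363058954674339/8530240772863810)/146381 = (102363058954674339/8530240772863810)*(1/146381) = 102363058954674339/1248665174572577371610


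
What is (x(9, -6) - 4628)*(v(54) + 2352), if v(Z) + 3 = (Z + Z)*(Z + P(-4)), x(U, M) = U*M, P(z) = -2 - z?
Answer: -39314754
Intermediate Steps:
x(U, M) = M*U
v(Z) = -3 + 2*Z*(2 + Z) (v(Z) = -3 + (Z + Z)*(Z + (-2 - 1*(-4))) = -3 + (2*Z)*(Z + (-2 + 4)) = -3 + (2*Z)*(Z + 2) = -3 + (2*Z)*(2 + Z) = -3 + 2*Z*(2 + Z))
(x(9, -6) - 4628)*(v(54) + 2352) = (-6*9 - 4628)*((-3 + 2*54**2 + 4*54) + 2352) = (-54 - 4628)*((-3 + 2*2916 + 216) + 2352) = -4682*((-3 + 5832 + 216) + 2352) = -4682*(6045 + 2352) = -4682*8397 = -39314754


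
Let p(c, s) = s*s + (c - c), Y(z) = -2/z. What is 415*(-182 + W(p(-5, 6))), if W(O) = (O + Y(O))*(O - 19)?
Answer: 3205045/18 ≈ 1.7806e+5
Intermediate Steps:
p(c, s) = s**2 (p(c, s) = s**2 + 0 = s**2)
W(O) = (-19 + O)*(O - 2/O) (W(O) = (O - 2/O)*(O - 19) = (O - 2/O)*(-19 + O) = (-19 + O)*(O - 2/O))
415*(-182 + W(p(-5, 6))) = 415*(-182 + (-2 + (6**2)**2 - 19*6**2 + 38/(6**2))) = 415*(-182 + (-2 + 36**2 - 19*36 + 38/36)) = 415*(-182 + (-2 + 1296 - 684 + 38*(1/36))) = 415*(-182 + (-2 + 1296 - 684 + 19/18)) = 415*(-182 + 10999/18) = 415*(7723/18) = 3205045/18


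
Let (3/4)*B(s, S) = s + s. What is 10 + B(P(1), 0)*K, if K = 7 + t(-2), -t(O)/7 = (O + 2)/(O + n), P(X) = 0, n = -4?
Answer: 10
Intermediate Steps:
t(O) = -7*(2 + O)/(-4 + O) (t(O) = -7*(O + 2)/(O - 4) = -7*(2 + O)/(-4 + O))
B(s, S) = 8*s/3 (B(s, S) = 4*(s + s)/3 = 4*(2*s)/3 = 8*s/3)
K = 7 (K = 7 + 7*(-2 - 1*(-2))/(-4 - 2) = 7 + 7*(-2 + 2)/(-6) = 7 + 7*(-⅙)*0 = 7 + 0 = 7)
10 + B(P(1), 0)*K = 10 + ((8/3)*0)*7 = 10 + 0*7 = 10 + 0 = 10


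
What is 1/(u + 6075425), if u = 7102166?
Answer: 1/13177591 ≈ 7.5886e-8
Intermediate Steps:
1/(u + 6075425) = 1/(7102166 + 6075425) = 1/13177591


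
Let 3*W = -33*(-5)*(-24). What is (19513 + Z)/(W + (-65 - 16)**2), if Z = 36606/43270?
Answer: 422182058/113389035 ≈ 3.7233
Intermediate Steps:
W = -1320 (W = (-33*(-5)*(-24))/3 = (165*(-24))/3 = (1/3)*(-3960) = -1320)
Z = 18303/21635 (Z = 36606*(1/43270) = 18303/21635 ≈ 0.84599)
(19513 + Z)/(W + (-65 - 16)**2) = (19513 + 18303/21635)/(-1320 + (-65 - 16)**2) = 422182058/(21635*(-1320 + (-81)**2)) = 422182058/(21635*(-1320 + 6561)) = (422182058/21635)/5241 = (422182058/21635)*(1/5241) = 422182058/113389035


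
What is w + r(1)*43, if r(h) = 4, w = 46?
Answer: 218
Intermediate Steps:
w + r(1)*43 = 46 + 4*43 = 46 + 172 = 218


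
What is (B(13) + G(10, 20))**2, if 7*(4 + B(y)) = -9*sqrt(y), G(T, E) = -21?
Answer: 31678/49 + 450*sqrt(13)/7 ≈ 878.28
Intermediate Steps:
B(y) = -4 - 9*sqrt(y)/7 (B(y) = -4 + (-9*sqrt(y))/7 = -4 - 9*sqrt(y)/7)
(B(13) + G(10, 20))**2 = ((-4 - 9*sqrt(13)/7) - 21)**2 = (-25 - 9*sqrt(13)/7)**2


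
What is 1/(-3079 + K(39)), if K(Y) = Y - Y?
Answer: -1/3079 ≈ -0.00032478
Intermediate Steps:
K(Y) = 0
1/(-3079 + K(39)) = 1/(-3079 + 0) = 1/(-3079) = -1/3079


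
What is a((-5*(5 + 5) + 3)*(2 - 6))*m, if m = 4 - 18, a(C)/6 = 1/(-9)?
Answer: 28/3 ≈ 9.3333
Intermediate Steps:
a(C) = -⅔ (a(C) = 6/(-9) = 6*(-⅑) = -⅔)
m = -14
a((-5*(5 + 5) + 3)*(2 - 6))*m = -⅔*(-14) = 28/3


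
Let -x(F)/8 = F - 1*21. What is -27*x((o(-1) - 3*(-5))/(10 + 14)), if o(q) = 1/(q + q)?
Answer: -8811/2 ≈ -4405.5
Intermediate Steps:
o(q) = 1/(2*q)
x(F) = 168 - 8*F (x(F) = -8*(F - 1*21) = -8*(F - 21) = -8*(-21 + F) = 168 - 8*F)
-27*x((o(-1) - 3*(-5))/(10 + 14)) = -27*(168 - 8*((½)/(-1) - 3*(-5))/(10 + 14)) = -27*(168 - 8*((½)*(-1) + 15)/24) = -27*(168 - 8*(-½ + 15)/24) = -27*(168 - 116/24) = -27*(168 - 8*29/48) = -27*(168 - 29/6) = -27*979/6 = -8811/2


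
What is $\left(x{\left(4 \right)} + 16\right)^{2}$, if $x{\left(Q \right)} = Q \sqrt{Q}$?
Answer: $576$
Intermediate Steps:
$x{\left(Q \right)} = Q^{\frac{3}{2}}$
$\left(x{\left(4 \right)} + 16\right)^{2} = \left(4^{\frac{3}{2}} + 16\right)^{2} = \left(8 + 16\right)^{2} = 24^{2} = 576$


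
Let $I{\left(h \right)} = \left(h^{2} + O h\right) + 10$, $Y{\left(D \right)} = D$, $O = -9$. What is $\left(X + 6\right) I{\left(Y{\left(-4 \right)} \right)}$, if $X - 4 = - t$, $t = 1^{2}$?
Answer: $558$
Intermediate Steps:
$t = 1$
$I{\left(h \right)} = 10 + h^{2} - 9 h$ ($I{\left(h \right)} = \left(h^{2} - 9 h\right) + 10 = 10 + h^{2} - 9 h$)
$X = 3$ ($X = 4 - 1 = 3$)
$\left(X + 6\right) I{\left(Y{\left(-4 \right)} \right)} = \left(3 + 6\right) \left(10 + \left(-4\right)^{2} - -36\right) = 9 \left(10 + 16 + 36\right) = 9 \cdot 62 = 558$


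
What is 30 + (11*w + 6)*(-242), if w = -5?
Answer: 11888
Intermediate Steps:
30 + (11*w + 6)*(-242) = 30 + (11*(-5) + 6)*(-242) = 30 + (-55 + 6)*(-242) = 30 - 49*(-242) = 30 + 11858 = 11888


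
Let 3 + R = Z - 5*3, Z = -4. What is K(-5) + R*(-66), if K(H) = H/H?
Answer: 1453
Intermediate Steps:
R = -22 (R = -3 + (-4 - 5*3) = -3 + (-4 - 15) = -3 - 19 = -22)
K(H) = 1
K(-5) + R*(-66) = 1 - 22*(-66) = 1 + 1452 = 1453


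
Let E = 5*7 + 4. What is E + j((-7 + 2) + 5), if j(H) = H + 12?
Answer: 51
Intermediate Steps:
E = 39 (E = 35 + 4 = 39)
j(H) = 12 + H
E + j((-7 + 2) + 5) = 39 + (12 + ((-7 + 2) + 5)) = 39 + (12 + (-5 + 5)) = 39 + (12 + 0) = 39 + 12 = 51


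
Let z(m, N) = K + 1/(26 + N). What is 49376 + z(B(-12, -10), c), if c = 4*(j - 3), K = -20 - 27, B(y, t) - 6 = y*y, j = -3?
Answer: 98659/2 ≈ 49330.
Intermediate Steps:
B(y, t) = 6 + y² (B(y, t) = 6 + y*y = 6 + y²)
K = -47
c = -24 (c = 4*(-3 - 3) = 4*(-6) = -24)
z(m, N) = -47 + 1/(26 + N)
49376 + z(B(-12, -10), c) = 49376 + (-1221 - 47*(-24))/(26 - 24) = 49376 + (-1221 + 1128)/2 = 49376 + (½)*(-93) = 49376 - 93/2 = 98659/2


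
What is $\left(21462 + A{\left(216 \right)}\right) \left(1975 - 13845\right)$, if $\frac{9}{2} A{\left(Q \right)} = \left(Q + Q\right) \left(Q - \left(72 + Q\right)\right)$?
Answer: $-172708500$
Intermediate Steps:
$A{\left(Q \right)} = - 32 Q$ ($A{\left(Q \right)} = \frac{2 \left(Q + Q\right) \left(Q - \left(72 + Q\right)\right)}{9} = \frac{2 \cdot 2 Q \left(-72\right)}{9} = \frac{2 \left(- 144 Q\right)}{9} = - 32 Q$)
$\left(21462 + A{\left(216 \right)}\right) \left(1975 - 13845\right) = \left(21462 - 6912\right) \left(1975 - 13845\right) = \left(21462 - 6912\right) \left(-11870\right) = 14550 \left(-11870\right) = -172708500$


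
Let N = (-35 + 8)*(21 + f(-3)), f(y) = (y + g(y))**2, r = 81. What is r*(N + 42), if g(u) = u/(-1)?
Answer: -42525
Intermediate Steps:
g(u) = -u (g(u) = u*(-1) = -u)
f(y) = 0 (f(y) = (y - y)**2 = 0**2 = 0)
N = -567 (N = (-35 + 8)*(21 + 0) = -27*21 = -567)
r*(N + 42) = 81*(-567 + 42) = 81*(-525) = -42525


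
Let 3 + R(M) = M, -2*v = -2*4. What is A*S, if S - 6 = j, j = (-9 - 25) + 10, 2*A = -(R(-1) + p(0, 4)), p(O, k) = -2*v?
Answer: -108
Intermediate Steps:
v = 4 (v = -(-1)*4 = -1/2*(-8) = 4)
R(M) = -3 + M
p(O, k) = -8 (p(O, k) = -2*4 = -8)
A = 6 (A = (-((-3 - 1) - 8))/2 = (-(-4 - 8))/2 = (-1*(-12))/2 = (1/2)*12 = 6)
j = -24 (j = -34 + 10 = -24)
S = -18 (S = 6 - 24 = -18)
A*S = 6*(-18) = -108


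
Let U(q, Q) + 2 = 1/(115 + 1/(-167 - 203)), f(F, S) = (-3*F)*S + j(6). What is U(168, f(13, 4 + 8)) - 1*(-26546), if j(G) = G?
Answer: 1129421026/42549 ≈ 26544.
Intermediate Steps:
f(F, S) = 6 - 3*F*S (f(F, S) = (-3*F)*S + 6 = -3*F*S + 6 = 6 - 3*F*S)
U(q, Q) = -84728/42549 (U(q, Q) = -2 + 1/(115 + 1/(-167 - 203)) = -2 + 1/(115 + 1/(-370)) = -2 + 1/(115 - 1/370) = -2 + 1/(42549/370) = -2 + 370/42549 = -84728/42549)
U(168, f(13, 4 + 8)) - 1*(-26546) = -84728/42549 - 1*(-26546) = -84728/42549 + 26546 = 1129421026/42549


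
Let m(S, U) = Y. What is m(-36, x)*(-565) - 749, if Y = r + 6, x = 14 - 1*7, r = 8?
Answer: -8659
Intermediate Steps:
x = 7 (x = 14 - 7 = 7)
Y = 14 (Y = 8 + 6 = 14)
m(S, U) = 14
m(-36, x)*(-565) - 749 = 14*(-565) - 749 = -7910 - 749 = -8659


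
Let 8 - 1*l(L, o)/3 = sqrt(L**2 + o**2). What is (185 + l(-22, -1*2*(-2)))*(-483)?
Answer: -100947 + 14490*sqrt(5) ≈ -68546.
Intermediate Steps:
l(L, o) = 24 - 3*sqrt(L**2 + o**2)
(185 + l(-22, -1*2*(-2)))*(-483) = (185 + (24 - 3*sqrt((-22)**2 + (-1*2*(-2))**2)))*(-483) = (185 + (24 - 3*sqrt(484 + (-2*(-2))**2)))*(-483) = (185 + (24 - 3*sqrt(484 + 4**2)))*(-483) = (185 + (24 - 3*sqrt(484 + 16)))*(-483) = (185 + (24 - 30*sqrt(5)))*(-483) = (209 - 30*sqrt(5))*(-483) = -100947 + 14490*sqrt(5)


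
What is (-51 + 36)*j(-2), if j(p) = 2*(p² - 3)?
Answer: -30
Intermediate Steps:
j(p) = -6 + 2*p² (j(p) = 2*(-3 + p²) = -6 + 2*p²)
(-51 + 36)*j(-2) = (-51 + 36)*(-6 + 2*(-2)²) = -15*(-6 + 2*4) = -15*(-6 + 8) = -15*2 = -30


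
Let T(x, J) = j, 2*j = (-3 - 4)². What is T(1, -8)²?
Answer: 2401/4 ≈ 600.25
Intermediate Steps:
j = 49/2 (j = (-3 - 4)²/2 = (½)*(-7)² = (½)*49 = 49/2 ≈ 24.500)
T(x, J) = 49/2
T(1, -8)² = (49/2)² = 2401/4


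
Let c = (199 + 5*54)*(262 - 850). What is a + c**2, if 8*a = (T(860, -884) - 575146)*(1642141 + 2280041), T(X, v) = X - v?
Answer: -410146358823/2 ≈ -2.0507e+11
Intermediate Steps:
a = -562246750791/2 (a = (((860 - 1*(-884)) - 575146)*(1642141 + 2280041))/8 = (((860 + 884) - 575146)*3922182)/8 = ((1744 - 575146)*3922182)/8 = (-573402*3922182)/8 = (1/8)*(-2248987003164) = -562246750791/2 ≈ -2.8112e+11)
c = -275772 (c = (199 + 270)*(-588) = 469*(-588) = -275772)
a + c**2 = -562246750791/2 + (-275772)**2 = -562246750791/2 + 76050195984 = -410146358823/2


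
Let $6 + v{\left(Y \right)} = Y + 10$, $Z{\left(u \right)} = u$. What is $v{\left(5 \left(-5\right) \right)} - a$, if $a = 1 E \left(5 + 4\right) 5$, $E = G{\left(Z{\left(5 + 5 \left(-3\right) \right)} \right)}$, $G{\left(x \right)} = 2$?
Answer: $-111$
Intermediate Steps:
$v{\left(Y \right)} = 4 + Y$ ($v{\left(Y \right)} = -6 + \left(Y + 10\right) = -6 + \left(10 + Y\right) = 4 + Y$)
$E = 2$
$a = 90$ ($a = 1 \cdot 2 \left(5 + 4\right) 5 = 2 \cdot 9 \cdot 5 = 2 \cdot 45 = 90$)
$v{\left(5 \left(-5\right) \right)} - a = \left(4 + 5 \left(-5\right)\right) - 90 = \left(4 - 25\right) - 90 = -21 - 90 = -111$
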